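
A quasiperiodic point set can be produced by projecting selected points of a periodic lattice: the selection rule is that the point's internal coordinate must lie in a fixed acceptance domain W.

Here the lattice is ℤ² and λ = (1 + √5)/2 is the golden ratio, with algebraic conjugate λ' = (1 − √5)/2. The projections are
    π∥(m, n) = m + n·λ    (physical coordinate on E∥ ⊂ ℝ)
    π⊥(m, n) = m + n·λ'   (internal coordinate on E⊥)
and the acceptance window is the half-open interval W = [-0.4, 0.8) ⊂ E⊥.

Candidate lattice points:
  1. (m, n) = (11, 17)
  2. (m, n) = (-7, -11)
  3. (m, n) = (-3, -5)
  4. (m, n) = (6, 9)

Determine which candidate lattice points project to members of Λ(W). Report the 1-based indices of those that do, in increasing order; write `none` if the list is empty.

1, 2, 3, 4

Numerically λ ≈ 1.61803 and λ' = −1/λ ≈ -0.61803.
#1 (11,17): internal coord 11 + (17)·λ' = +0.49342; +0.49342 ∈ [-0.4, 0.8) → IN Λ
#2 (-7,-11): internal coord -7 + (-11)·λ' = -0.20163; -0.20163 ∈ [-0.4, 0.8) → IN Λ
#3 (-3,-5): internal coord -3 + (-5)·λ' = +0.09017; +0.09017 ∈ [-0.4, 0.8) → IN Λ
#4 (6,9): internal coord 6 + (9)·λ' = +0.43769; +0.43769 ∈ [-0.4, 0.8) → IN Λ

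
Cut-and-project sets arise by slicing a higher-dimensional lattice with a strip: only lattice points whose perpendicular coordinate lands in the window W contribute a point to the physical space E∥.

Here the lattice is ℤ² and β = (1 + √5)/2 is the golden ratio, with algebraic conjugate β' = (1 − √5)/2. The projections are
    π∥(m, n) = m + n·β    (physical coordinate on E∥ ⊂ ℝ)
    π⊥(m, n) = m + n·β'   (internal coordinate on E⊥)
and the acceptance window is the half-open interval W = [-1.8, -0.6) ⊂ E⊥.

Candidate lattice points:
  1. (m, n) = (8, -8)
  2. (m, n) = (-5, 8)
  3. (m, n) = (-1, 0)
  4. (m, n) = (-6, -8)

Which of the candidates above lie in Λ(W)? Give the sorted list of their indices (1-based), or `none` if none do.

3, 4

Numerically β ≈ 1.61803 and β' = −1/β ≈ -0.61803.
#1 (8,-8): internal coord 8 + (-8)·β' = +12.94427; +12.94427 ∉ [-1.8, -0.6) → out
#2 (-5,8): internal coord -5 + (8)·β' = -9.94427; -9.94427 ∉ [-1.8, -0.6) → out
#3 (-1,0): internal coord -1 + (0)·β' = -1.00000; -1.00000 ∈ [-1.8, -0.6) → IN Λ
#4 (-6,-8): internal coord -6 + (-8)·β' = -1.05573; -1.05573 ∈ [-1.8, -0.6) → IN Λ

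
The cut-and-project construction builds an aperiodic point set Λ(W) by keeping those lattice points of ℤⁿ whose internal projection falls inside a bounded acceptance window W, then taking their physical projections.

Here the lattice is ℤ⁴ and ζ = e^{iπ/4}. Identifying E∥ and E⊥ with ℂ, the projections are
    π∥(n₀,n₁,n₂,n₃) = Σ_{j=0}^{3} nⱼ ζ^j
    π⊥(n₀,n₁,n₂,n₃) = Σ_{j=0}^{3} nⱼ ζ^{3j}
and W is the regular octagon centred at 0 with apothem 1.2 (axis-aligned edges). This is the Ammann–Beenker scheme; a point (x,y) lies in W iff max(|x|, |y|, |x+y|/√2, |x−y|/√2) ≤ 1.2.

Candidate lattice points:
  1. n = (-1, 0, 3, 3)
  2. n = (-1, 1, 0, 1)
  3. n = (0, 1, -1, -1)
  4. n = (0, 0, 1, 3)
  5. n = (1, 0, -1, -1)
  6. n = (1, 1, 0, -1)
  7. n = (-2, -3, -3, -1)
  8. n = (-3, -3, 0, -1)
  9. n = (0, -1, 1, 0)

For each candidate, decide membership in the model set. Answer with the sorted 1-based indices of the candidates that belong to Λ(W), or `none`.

With ζ = e^{iπ/4} the internal vectors are ζ^0,ζ^3,ζ^6,ζ^9.
#1 (-1, 0, 3, 3): internal (1.12132, -0.87868); octagon support 1.41421 vs apothem 1.2 → ∉ W
#2 (-1, 1, 0, 1): internal (-1.00000, 1.41421); octagon support 1.70711 vs apothem 1.2 → ∉ W
#3 (0, 1, -1, -1): internal (-1.41421, 1.00000); octagon support 1.70711 vs apothem 1.2 → ∉ W
#4 (0, 0, 1, 3): internal (2.12132, 1.12132); octagon support 2.29289 vs apothem 1.2 → ∉ W
#5 (1, 0, -1, -1): internal (0.29289, 0.29289); octagon support 0.41421 vs apothem 1.2 → ∈ W
#6 (1, 1, 0, -1): internal (-0.41421, 0.00000); octagon support 0.41421 vs apothem 1.2 → ∈ W
#7 (-2, -3, -3, -1): internal (-0.58579, 0.17157); octagon support 0.58579 vs apothem 1.2 → ∈ W
#8 (-3, -3, 0, -1): internal (-1.58579, -2.82843); octagon support 3.12132 vs apothem 1.2 → ∉ W
#9 (0, -1, 1, 0): internal (0.70711, -1.70711); octagon support 1.70711 vs apothem 1.2 → ∉ W

5, 6, 7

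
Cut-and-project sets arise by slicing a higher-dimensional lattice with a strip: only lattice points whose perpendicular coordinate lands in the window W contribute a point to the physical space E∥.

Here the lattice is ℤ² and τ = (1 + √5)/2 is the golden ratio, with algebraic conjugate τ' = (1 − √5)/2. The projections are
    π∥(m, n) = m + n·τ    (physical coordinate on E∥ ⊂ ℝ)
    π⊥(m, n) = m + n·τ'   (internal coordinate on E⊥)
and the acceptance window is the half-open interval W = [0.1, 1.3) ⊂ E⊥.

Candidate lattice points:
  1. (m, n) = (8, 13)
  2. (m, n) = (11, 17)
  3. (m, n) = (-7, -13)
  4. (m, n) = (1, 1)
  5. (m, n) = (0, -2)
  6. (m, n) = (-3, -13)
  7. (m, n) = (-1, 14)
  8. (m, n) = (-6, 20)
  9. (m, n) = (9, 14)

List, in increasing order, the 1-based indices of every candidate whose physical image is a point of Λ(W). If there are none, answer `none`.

Numerically τ ≈ 1.6180 and τ' = −1/τ ≈ -0.6180.
[1] lift (8,13): star map gives -0.0344; window check 0.1 ≤ -0.0344 < 1.3 is false → out
[2] lift (11,17): star map gives 0.4934; window check 0.1 ≤ 0.4934 < 1.3 is true → IN Λ
[3] lift (-7,-13): star map gives 1.0344; window check 0.1 ≤ 1.0344 < 1.3 is true → IN Λ
[4] lift (1,1): star map gives 0.3820; window check 0.1 ≤ 0.3820 < 1.3 is true → IN Λ
[5] lift (0,-2): star map gives 1.2361; window check 0.1 ≤ 1.2361 < 1.3 is true → IN Λ
[6] lift (-3,-13): star map gives 5.0344; window check 0.1 ≤ 5.0344 < 1.3 is false → out
[7] lift (-1,14): star map gives -9.6525; window check 0.1 ≤ -9.6525 < 1.3 is false → out
[8] lift (-6,20): star map gives -18.3607; window check 0.1 ≤ -18.3607 < 1.3 is false → out
[9] lift (9,14): star map gives 0.3475; window check 0.1 ≤ 0.3475 < 1.3 is true → IN Λ

2, 3, 4, 5, 9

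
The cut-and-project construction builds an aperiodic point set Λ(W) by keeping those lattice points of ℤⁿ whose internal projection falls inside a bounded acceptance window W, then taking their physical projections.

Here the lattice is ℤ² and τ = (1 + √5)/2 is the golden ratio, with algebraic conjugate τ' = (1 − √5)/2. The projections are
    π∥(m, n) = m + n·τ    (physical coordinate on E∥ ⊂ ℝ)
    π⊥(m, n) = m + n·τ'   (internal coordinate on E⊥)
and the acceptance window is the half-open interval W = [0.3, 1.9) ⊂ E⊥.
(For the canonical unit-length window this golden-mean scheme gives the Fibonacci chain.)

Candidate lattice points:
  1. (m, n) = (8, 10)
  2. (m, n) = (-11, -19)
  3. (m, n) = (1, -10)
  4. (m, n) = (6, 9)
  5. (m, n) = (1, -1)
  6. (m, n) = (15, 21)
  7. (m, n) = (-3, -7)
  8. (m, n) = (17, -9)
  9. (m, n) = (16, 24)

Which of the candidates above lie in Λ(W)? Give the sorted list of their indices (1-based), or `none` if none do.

1, 2, 4, 5, 7, 9

Compute τ' = (1−√5)/2 = -0.618034, so π⊥(m,n) = m -0.618034·n.
candidate 1: (m,n)=(8,10) → π∥ = 8+10·τ ≈ 24.180340, π⊥ = 8+10·τ' ≈ 1.819660 ∈ [0.3, 1.9) ⇒ IN Λ
candidate 2: (m,n)=(-11,-19) → π∥ = -11-19·τ ≈ -41.742646, π⊥ = -11-19·τ' ≈ 0.742646 ∈ [0.3, 1.9) ⇒ IN Λ
candidate 3: (m,n)=(1,-10) → π∥ = 1-10·τ ≈ -15.180340, π⊥ = 1-10·τ' ≈ 7.180340 ∉ [0.3, 1.9) ⇒ out
candidate 4: (m,n)=(6,9) → π∥ = 6+9·τ ≈ 20.562306, π⊥ = 6+9·τ' ≈ 0.437694 ∈ [0.3, 1.9) ⇒ IN Λ
candidate 5: (m,n)=(1,-1) → π∥ = 1-1·τ ≈ -0.618034, π⊥ = 1-1·τ' ≈ 1.618034 ∈ [0.3, 1.9) ⇒ IN Λ
candidate 6: (m,n)=(15,21) → π∥ = 15+21·τ ≈ 48.978714, π⊥ = 15+21·τ' ≈ 2.021286 ∉ [0.3, 1.9) ⇒ out
candidate 7: (m,n)=(-3,-7) → π∥ = -3-7·τ ≈ -14.326238, π⊥ = -3-7·τ' ≈ 1.326238 ∈ [0.3, 1.9) ⇒ IN Λ
candidate 8: (m,n)=(17,-9) → π∥ = 17-9·τ ≈ 2.437694, π⊥ = 17-9·τ' ≈ 22.562306 ∉ [0.3, 1.9) ⇒ out
candidate 9: (m,n)=(16,24) → π∥ = 16+24·τ ≈ 54.832816, π⊥ = 16+24·τ' ≈ 1.167184 ∈ [0.3, 1.9) ⇒ IN Λ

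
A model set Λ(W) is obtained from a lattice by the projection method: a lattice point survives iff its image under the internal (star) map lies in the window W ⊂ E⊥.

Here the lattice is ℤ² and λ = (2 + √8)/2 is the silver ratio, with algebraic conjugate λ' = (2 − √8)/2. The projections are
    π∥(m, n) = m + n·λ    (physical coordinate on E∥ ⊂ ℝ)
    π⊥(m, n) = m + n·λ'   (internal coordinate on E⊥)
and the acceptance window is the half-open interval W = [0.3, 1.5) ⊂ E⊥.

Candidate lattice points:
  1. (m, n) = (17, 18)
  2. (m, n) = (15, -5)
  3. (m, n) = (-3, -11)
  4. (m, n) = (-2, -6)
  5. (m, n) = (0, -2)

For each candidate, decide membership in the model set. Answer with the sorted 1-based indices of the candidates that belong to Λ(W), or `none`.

Numerically λ ≈ 2.4142 and λ' = −1/λ ≈ -0.4142.
candidate 1: (m,n)=(17,18) → π∥ = 17+18·λ ≈ 60.4558, π⊥ = 17+18·λ' ≈ 9.5442 ∉ [0.3, 1.5) ⇒ out
candidate 2: (m,n)=(15,-5) → π∥ = 15-5·λ ≈ 2.9289, π⊥ = 15-5·λ' ≈ 17.0711 ∉ [0.3, 1.5) ⇒ out
candidate 3: (m,n)=(-3,-11) → π∥ = -3-11·λ ≈ -29.5563, π⊥ = -3-11·λ' ≈ 1.5563 ∉ [0.3, 1.5) ⇒ out
candidate 4: (m,n)=(-2,-6) → π∥ = -2-6·λ ≈ -16.4853, π⊥ = -2-6·λ' ≈ 0.4853 ∈ [0.3, 1.5) ⇒ IN Λ
candidate 5: (m,n)=(0,-2) → π∥ = 0-2·λ ≈ -4.8284, π⊥ = 0-2·λ' ≈ 0.8284 ∈ [0.3, 1.5) ⇒ IN Λ

4, 5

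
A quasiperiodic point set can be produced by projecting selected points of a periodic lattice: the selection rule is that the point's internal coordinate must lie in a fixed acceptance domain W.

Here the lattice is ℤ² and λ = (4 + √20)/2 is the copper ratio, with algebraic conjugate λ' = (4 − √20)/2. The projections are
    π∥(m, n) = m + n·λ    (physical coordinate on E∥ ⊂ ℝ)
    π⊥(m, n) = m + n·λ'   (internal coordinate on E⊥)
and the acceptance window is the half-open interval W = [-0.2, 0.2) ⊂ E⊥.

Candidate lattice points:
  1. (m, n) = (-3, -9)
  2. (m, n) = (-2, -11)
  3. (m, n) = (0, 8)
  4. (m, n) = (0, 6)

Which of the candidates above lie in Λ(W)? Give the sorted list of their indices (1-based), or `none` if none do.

λ' = (4−√20)/2 ≈ -0.23607.
#1 (-3,-9): internal coord -3 + (-9)·λ' = -0.87539; -0.87539 ∉ [-0.2, 0.2) → out
#2 (-2,-11): internal coord -2 + (-11)·λ' = +0.59675; +0.59675 ∉ [-0.2, 0.2) → out
#3 (0,8): internal coord 0 + (8)·λ' = -1.88854; -1.88854 ∉ [-0.2, 0.2) → out
#4 (0,6): internal coord 0 + (6)·λ' = -1.41641; -1.41641 ∉ [-0.2, 0.2) → out

none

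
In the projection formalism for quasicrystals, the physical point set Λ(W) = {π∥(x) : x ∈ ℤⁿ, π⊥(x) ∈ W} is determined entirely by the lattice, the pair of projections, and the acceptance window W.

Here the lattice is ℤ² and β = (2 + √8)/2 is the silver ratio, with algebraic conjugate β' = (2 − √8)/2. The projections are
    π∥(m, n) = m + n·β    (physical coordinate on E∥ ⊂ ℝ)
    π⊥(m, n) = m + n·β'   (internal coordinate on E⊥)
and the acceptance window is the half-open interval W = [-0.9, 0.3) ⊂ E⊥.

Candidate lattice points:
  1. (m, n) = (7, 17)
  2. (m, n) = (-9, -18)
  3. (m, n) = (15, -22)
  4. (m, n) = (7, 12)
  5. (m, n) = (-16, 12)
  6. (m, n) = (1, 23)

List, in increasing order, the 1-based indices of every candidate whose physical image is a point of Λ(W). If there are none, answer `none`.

Numerically β ≈ 2.41421 and β' = −1/β ≈ -0.41421.
#1 (7,17): internal coord 7 + (17)·β' = -0.04163; -0.04163 ∈ [-0.9, 0.3) → IN Λ
#2 (-9,-18): internal coord -9 + (-18)·β' = -1.54416; -1.54416 ∉ [-0.9, 0.3) → out
#3 (15,-22): internal coord 15 + (-22)·β' = +24.11270; +24.11270 ∉ [-0.9, 0.3) → out
#4 (7,12): internal coord 7 + (12)·β' = +2.02944; +2.02944 ∉ [-0.9, 0.3) → out
#5 (-16,12): internal coord -16 + (12)·β' = -20.97056; -20.97056 ∉ [-0.9, 0.3) → out
#6 (1,23): internal coord 1 + (23)·β' = -8.52691; -8.52691 ∉ [-0.9, 0.3) → out

1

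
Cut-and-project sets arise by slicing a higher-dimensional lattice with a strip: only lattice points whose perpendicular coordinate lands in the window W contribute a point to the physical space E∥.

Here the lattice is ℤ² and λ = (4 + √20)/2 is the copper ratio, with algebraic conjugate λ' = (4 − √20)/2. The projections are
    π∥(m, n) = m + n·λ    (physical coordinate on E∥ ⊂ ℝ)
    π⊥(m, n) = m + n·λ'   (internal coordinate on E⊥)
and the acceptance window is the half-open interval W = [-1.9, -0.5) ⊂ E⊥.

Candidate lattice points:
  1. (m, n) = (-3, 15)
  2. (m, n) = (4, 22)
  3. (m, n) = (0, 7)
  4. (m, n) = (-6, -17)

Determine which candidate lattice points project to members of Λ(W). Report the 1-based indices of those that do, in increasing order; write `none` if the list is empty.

λ' = (4−√20)/2 ≈ -0.236068.
#1 (-3,15): internal coord -3 + (15)·λ' = -6.541020; -6.541020 ∉ [-1.9, -0.5) → out
#2 (4,22): internal coord 4 + (22)·λ' = -1.193496; -1.193496 ∈ [-1.9, -0.5) → IN Λ
#3 (0,7): internal coord 0 + (7)·λ' = -1.652476; -1.652476 ∈ [-1.9, -0.5) → IN Λ
#4 (-6,-17): internal coord -6 + (-17)·λ' = -1.986844; -1.986844 ∉ [-1.9, -0.5) → out

2, 3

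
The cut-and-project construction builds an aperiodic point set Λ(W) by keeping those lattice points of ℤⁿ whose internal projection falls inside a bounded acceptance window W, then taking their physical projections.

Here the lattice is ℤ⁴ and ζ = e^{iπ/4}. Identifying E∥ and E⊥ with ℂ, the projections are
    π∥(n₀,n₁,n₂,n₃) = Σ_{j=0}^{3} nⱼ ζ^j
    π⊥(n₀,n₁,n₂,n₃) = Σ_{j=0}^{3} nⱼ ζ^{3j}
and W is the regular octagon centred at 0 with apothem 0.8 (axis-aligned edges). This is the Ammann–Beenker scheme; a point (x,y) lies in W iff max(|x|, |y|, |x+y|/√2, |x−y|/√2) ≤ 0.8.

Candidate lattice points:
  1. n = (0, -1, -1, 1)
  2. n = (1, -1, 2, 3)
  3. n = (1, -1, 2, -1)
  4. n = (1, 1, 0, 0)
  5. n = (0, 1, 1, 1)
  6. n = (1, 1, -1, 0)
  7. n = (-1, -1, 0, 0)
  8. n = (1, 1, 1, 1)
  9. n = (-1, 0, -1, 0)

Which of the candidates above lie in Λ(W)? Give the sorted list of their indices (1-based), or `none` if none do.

4, 5, 7

Internal map: ζ^{3j} for j=0..3 gives (1,0), (−√2/2,√2/2), (0,−1), (√2/2,√2/2).
candidate 1: n = (0, -1, -1, 1) → π⊥ ≈ (+1.41421, +1.00000); max(|x|,|y|,|x±y|/√2) = 1.70711 > 0.8 ⇒ ∉ W
candidate 2: n = (1, -1, 2, 3) → π⊥ ≈ (+3.82843, -0.58579); max(|x|,|y|,|x±y|/√2) = 3.82843 > 0.8 ⇒ ∉ W
candidate 3: n = (1, -1, 2, -1) → π⊥ ≈ (+1.00000, -3.41421); max(|x|,|y|,|x±y|/√2) = 3.41421 > 0.8 ⇒ ∉ W
candidate 4: n = (1, 1, 0, 0) → π⊥ ≈ (+0.29289, +0.70711); max(|x|,|y|,|x±y|/√2) = 0.70711 ≤ 0.8 ⇒ ∈ W
candidate 5: n = (0, 1, 1, 1) → π⊥ ≈ (+0.00000, +0.41421); max(|x|,|y|,|x±y|/√2) = 0.41421 ≤ 0.8 ⇒ ∈ W
candidate 6: n = (1, 1, -1, 0) → π⊥ ≈ (+0.29289, +1.70711); max(|x|,|y|,|x±y|/√2) = 1.70711 > 0.8 ⇒ ∉ W
candidate 7: n = (-1, -1, 0, 0) → π⊥ ≈ (-0.29289, -0.70711); max(|x|,|y|,|x±y|/√2) = 0.70711 ≤ 0.8 ⇒ ∈ W
candidate 8: n = (1, 1, 1, 1) → π⊥ ≈ (+1.00000, +0.41421); max(|x|,|y|,|x±y|/√2) = 1.00000 > 0.8 ⇒ ∉ W
candidate 9: n = (-1, 0, -1, 0) → π⊥ ≈ (-1.00000, +1.00000); max(|x|,|y|,|x±y|/√2) = 1.41421 > 0.8 ⇒ ∉ W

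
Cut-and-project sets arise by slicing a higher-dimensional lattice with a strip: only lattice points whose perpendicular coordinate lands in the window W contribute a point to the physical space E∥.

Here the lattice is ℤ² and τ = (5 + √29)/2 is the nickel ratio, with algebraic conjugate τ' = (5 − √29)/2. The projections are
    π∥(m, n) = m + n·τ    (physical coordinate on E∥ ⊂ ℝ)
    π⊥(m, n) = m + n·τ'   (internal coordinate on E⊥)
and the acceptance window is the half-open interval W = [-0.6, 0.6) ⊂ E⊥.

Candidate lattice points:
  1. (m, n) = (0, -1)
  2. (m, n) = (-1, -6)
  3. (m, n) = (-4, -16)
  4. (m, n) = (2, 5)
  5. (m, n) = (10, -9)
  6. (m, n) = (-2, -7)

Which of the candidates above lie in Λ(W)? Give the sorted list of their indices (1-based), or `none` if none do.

Numerically τ ≈ 5.19258 and τ' = −1/τ ≈ -0.19258.
candidate 1: (m,n)=(0,-1) → π∥ = 0-1·τ ≈ -5.19258, π⊥ = 0-1·τ' ≈ 0.19258 ∈ [-0.6, 0.6) ⇒ IN Λ
candidate 2: (m,n)=(-1,-6) → π∥ = -1-6·τ ≈ -32.15549, π⊥ = -1-6·τ' ≈ 0.15549 ∈ [-0.6, 0.6) ⇒ IN Λ
candidate 3: (m,n)=(-4,-16) → π∥ = -4-16·τ ≈ -87.08132, π⊥ = -4-16·τ' ≈ -0.91868 ∉ [-0.6, 0.6) ⇒ out
candidate 4: (m,n)=(2,5) → π∥ = 2+5·τ ≈ 27.96291, π⊥ = 2+5·τ' ≈ 1.03709 ∉ [-0.6, 0.6) ⇒ out
candidate 5: (m,n)=(10,-9) → π∥ = 10-9·τ ≈ -36.73324, π⊥ = 10-9·τ' ≈ 11.73324 ∉ [-0.6, 0.6) ⇒ out
candidate 6: (m,n)=(-2,-7) → π∥ = -2-7·τ ≈ -38.34808, π⊥ = -2-7·τ' ≈ -0.65192 ∉ [-0.6, 0.6) ⇒ out

1, 2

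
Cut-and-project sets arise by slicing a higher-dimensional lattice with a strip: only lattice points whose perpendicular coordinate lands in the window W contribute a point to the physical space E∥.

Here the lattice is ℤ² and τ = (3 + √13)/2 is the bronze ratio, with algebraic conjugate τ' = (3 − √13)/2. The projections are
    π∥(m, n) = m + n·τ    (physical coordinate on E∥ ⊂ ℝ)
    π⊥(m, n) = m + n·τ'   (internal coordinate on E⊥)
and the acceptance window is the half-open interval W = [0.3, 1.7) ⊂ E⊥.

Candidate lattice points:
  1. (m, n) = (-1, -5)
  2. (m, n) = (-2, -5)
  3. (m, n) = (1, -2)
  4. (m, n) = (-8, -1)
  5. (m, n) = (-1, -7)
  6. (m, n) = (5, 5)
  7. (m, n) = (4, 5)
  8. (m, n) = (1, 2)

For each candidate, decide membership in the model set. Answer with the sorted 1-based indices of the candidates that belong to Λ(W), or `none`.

Compute τ' = (3−√13)/2 = -0.30278, so π⊥(m,n) = m -0.30278·n.
[1] lift (-1,-5): star map gives 0.51388; window check 0.3 ≤ 0.51388 < 1.7 is true → IN Λ
[2] lift (-2,-5): star map gives -0.48612; window check 0.3 ≤ -0.48612 < 1.7 is false → out
[3] lift (1,-2): star map gives 1.60555; window check 0.3 ≤ 1.60555 < 1.7 is true → IN Λ
[4] lift (-8,-1): star map gives -7.69722; window check 0.3 ≤ -7.69722 < 1.7 is false → out
[5] lift (-1,-7): star map gives 1.11943; window check 0.3 ≤ 1.11943 < 1.7 is true → IN Λ
[6] lift (5,5): star map gives 3.48612; window check 0.3 ≤ 3.48612 < 1.7 is false → out
[7] lift (4,5): star map gives 2.48612; window check 0.3 ≤ 2.48612 < 1.7 is false → out
[8] lift (1,2): star map gives 0.39445; window check 0.3 ≤ 0.39445 < 1.7 is true → IN Λ

1, 3, 5, 8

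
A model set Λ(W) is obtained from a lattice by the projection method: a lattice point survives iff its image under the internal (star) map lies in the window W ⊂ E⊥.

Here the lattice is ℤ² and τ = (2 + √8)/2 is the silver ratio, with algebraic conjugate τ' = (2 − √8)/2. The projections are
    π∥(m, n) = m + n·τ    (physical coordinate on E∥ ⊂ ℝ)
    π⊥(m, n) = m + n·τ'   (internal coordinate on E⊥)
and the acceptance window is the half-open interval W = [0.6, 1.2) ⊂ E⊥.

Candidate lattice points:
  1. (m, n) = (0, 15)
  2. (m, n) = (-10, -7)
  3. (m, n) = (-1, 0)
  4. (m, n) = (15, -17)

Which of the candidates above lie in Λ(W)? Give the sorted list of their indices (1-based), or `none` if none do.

none

Compute τ' = (2−√8)/2 = -0.41421, so π⊥(m,n) = m -0.41421·n.
#1 (0,15): internal coord 0 + (15)·τ' = -6.21320; -6.21320 ∉ [0.6, 1.2) → out
#2 (-10,-7): internal coord -10 + (-7)·τ' = -7.10051; -7.10051 ∉ [0.6, 1.2) → out
#3 (-1,0): internal coord -1 + (0)·τ' = -1.00000; -1.00000 ∉ [0.6, 1.2) → out
#4 (15,-17): internal coord 15 + (-17)·τ' = +22.04163; +22.04163 ∉ [0.6, 1.2) → out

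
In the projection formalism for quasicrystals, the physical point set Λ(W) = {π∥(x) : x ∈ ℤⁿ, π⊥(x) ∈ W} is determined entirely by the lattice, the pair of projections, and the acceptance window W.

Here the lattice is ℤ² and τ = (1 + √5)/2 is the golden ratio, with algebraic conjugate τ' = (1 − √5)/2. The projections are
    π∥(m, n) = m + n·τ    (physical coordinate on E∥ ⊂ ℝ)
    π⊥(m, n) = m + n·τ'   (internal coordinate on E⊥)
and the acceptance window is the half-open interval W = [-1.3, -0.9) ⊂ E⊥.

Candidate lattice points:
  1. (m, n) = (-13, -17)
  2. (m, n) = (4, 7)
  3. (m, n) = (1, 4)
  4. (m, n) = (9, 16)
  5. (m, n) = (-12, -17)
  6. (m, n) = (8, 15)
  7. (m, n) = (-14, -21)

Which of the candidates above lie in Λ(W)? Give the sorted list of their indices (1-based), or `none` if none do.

Compute τ' = (1−√5)/2 = -0.6180, so π⊥(m,n) = m -0.6180·n.
[1] lift (-13,-17): star map gives -2.4934; window check -1.3 ≤ -2.4934 < -0.9 is false → out
[2] lift (4,7): star map gives -0.3262; window check -1.3 ≤ -0.3262 < -0.9 is false → out
[3] lift (1,4): star map gives -1.4721; window check -1.3 ≤ -1.4721 < -0.9 is false → out
[4] lift (9,16): star map gives -0.8885; window check -1.3 ≤ -0.8885 < -0.9 is false → out
[5] lift (-12,-17): star map gives -1.4934; window check -1.3 ≤ -1.4934 < -0.9 is false → out
[6] lift (8,15): star map gives -1.2705; window check -1.3 ≤ -1.2705 < -0.9 is true → IN Λ
[7] lift (-14,-21): star map gives -1.0213; window check -1.3 ≤ -1.0213 < -0.9 is true → IN Λ

6, 7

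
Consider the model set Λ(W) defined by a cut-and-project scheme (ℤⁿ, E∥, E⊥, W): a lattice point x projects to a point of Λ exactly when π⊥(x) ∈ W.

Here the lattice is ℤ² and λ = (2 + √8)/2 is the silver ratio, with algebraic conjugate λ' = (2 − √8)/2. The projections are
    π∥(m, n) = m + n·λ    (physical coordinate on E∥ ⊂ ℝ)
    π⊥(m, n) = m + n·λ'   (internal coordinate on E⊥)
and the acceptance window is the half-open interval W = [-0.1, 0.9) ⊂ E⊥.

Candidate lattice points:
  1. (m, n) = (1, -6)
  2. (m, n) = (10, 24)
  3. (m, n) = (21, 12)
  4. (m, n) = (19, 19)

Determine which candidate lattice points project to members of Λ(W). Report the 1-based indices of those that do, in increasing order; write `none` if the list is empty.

2

Compute λ' = (2−√8)/2 = -0.41421, so π⊥(m,n) = m -0.41421·n.
candidate 1: (m,n)=(1,-6) → π∥ = 1-6·λ ≈ -13.48528, π⊥ = 1-6·λ' ≈ 3.48528 ∉ [-0.1, 0.9) ⇒ out
candidate 2: (m,n)=(10,24) → π∥ = 10+24·λ ≈ 67.94113, π⊥ = 10+24·λ' ≈ 0.05887 ∈ [-0.1, 0.9) ⇒ IN Λ
candidate 3: (m,n)=(21,12) → π∥ = 21+12·λ ≈ 49.97056, π⊥ = 21+12·λ' ≈ 16.02944 ∉ [-0.1, 0.9) ⇒ out
candidate 4: (m,n)=(19,19) → π∥ = 19+19·λ ≈ 64.87006, π⊥ = 19+19·λ' ≈ 11.12994 ∉ [-0.1, 0.9) ⇒ out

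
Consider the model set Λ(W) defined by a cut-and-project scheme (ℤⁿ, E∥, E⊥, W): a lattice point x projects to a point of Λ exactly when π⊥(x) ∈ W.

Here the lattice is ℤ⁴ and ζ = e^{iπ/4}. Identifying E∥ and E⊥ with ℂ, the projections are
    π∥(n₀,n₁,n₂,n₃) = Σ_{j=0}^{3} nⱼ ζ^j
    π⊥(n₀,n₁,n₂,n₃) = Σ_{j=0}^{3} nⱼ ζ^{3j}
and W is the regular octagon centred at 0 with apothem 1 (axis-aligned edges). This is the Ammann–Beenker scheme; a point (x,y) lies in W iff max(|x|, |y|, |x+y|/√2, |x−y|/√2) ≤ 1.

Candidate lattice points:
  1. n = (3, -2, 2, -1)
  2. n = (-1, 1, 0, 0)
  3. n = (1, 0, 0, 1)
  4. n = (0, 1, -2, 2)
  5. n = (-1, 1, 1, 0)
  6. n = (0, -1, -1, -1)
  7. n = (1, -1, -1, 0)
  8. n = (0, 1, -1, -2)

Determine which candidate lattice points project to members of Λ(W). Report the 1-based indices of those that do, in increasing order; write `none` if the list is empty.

6

With ζ = e^{iπ/4} the internal vectors are ζ^0,ζ^3,ζ^6,ζ^9.
#1 (3, -2, 2, -1): internal (3.707107, -4.121320); octagon support 5.535534 vs apothem 1 → ∉ W
#2 (-1, 1, 0, 0): internal (-1.707107, 0.707107); octagon support 1.707107 vs apothem 1 → ∉ W
#3 (1, 0, 0, 1): internal (1.707107, 0.707107); octagon support 1.707107 vs apothem 1 → ∉ W
#4 (0, 1, -2, 2): internal (0.707107, 4.121320); octagon support 4.121320 vs apothem 1 → ∉ W
#5 (-1, 1, 1, 0): internal (-1.707107, -0.292893); octagon support 1.707107 vs apothem 1 → ∉ W
#6 (0, -1, -1, -1): internal (0.000000, -0.414214); octagon support 0.414214 vs apothem 1 → ∈ W
#7 (1, -1, -1, 0): internal (1.707107, 0.292893); octagon support 1.707107 vs apothem 1 → ∉ W
#8 (0, 1, -1, -2): internal (-2.121320, 0.292893); octagon support 2.121320 vs apothem 1 → ∉ W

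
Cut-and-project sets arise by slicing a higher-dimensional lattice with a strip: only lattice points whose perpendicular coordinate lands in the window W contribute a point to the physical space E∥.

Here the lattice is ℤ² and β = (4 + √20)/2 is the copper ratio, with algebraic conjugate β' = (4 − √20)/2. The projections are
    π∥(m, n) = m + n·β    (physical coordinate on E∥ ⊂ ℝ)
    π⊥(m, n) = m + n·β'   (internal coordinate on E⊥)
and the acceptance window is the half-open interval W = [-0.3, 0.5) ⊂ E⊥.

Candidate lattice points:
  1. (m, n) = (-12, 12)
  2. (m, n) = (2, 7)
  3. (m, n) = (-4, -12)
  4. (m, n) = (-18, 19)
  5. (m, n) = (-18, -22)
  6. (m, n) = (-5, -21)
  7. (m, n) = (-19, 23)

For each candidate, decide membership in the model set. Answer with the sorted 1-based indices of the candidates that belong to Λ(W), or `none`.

2, 6

Compute β' = (4−√20)/2 = -0.23607, so π⊥(m,n) = m -0.23607·n.
candidate 1: (m,n)=(-12,12) → π∥ = -12+12·β ≈ 38.83282, π⊥ = -12+12·β' ≈ -14.83282 ∉ [-0.3, 0.5) ⇒ out
candidate 2: (m,n)=(2,7) → π∥ = 2+7·β ≈ 31.65248, π⊥ = 2+7·β' ≈ 0.34752 ∈ [-0.3, 0.5) ⇒ IN Λ
candidate 3: (m,n)=(-4,-12) → π∥ = -4-12·β ≈ -54.83282, π⊥ = -4-12·β' ≈ -1.16718 ∉ [-0.3, 0.5) ⇒ out
candidate 4: (m,n)=(-18,19) → π∥ = -18+19·β ≈ 62.48529, π⊥ = -18+19·β' ≈ -22.48529 ∉ [-0.3, 0.5) ⇒ out
candidate 5: (m,n)=(-18,-22) → π∥ = -18-22·β ≈ -111.19350, π⊥ = -18-22·β' ≈ -12.80650 ∉ [-0.3, 0.5) ⇒ out
candidate 6: (m,n)=(-5,-21) → π∥ = -5-21·β ≈ -93.95743, π⊥ = -5-21·β' ≈ -0.04257 ∈ [-0.3, 0.5) ⇒ IN Λ
candidate 7: (m,n)=(-19,23) → π∥ = -19+23·β ≈ 78.42956, π⊥ = -19+23·β' ≈ -24.42956 ∉ [-0.3, 0.5) ⇒ out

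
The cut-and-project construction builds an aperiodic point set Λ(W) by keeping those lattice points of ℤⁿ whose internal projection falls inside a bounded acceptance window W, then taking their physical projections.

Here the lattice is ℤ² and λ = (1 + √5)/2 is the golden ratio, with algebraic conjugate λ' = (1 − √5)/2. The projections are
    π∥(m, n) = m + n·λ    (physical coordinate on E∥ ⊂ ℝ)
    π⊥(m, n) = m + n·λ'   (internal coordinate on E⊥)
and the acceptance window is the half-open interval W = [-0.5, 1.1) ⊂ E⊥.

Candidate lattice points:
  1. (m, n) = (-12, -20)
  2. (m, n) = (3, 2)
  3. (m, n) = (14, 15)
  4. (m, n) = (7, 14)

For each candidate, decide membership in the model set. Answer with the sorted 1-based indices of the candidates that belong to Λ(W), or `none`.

Compute λ' = (1−√5)/2 = -0.618034, so π⊥(m,n) = m -0.618034·n.
[1] lift (-12,-20): star map gives 0.360680; window check -0.5 ≤ 0.360680 < 1.1 is true → IN Λ
[2] lift (3,2): star map gives 1.763932; window check -0.5 ≤ 1.763932 < 1.1 is false → out
[3] lift (14,15): star map gives 4.729490; window check -0.5 ≤ 4.729490 < 1.1 is false → out
[4] lift (7,14): star map gives -1.652476; window check -0.5 ≤ -1.652476 < 1.1 is false → out

1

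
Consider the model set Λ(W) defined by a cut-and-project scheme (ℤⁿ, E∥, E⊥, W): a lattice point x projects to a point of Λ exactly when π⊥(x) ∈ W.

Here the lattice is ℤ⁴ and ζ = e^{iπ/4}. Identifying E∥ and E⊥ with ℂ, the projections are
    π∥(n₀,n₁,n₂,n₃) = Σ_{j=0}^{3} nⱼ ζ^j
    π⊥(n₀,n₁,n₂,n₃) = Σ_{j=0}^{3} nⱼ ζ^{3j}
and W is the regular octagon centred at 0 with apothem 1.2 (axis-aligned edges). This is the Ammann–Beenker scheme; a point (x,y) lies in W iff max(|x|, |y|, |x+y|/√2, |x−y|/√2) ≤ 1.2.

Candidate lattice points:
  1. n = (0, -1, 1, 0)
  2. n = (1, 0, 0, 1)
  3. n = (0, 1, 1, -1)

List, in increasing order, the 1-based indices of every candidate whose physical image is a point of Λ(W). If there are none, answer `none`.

none

With ζ = e^{iπ/4} the internal vectors are ζ^0,ζ^3,ζ^6,ζ^9.
candidate 1: n = (0, -1, 1, 0) → π⊥ ≈ (+0.7071, -1.7071); max(|x|,|y|,|x±y|/√2) = 1.7071 > 1.2 ⇒ ∉ W
candidate 2: n = (1, 0, 0, 1) → π⊥ ≈ (+1.7071, +0.7071); max(|x|,|y|,|x±y|/√2) = 1.7071 > 1.2 ⇒ ∉ W
candidate 3: n = (0, 1, 1, -1) → π⊥ ≈ (-1.4142, -1.0000); max(|x|,|y|,|x±y|/√2) = 1.7071 > 1.2 ⇒ ∉ W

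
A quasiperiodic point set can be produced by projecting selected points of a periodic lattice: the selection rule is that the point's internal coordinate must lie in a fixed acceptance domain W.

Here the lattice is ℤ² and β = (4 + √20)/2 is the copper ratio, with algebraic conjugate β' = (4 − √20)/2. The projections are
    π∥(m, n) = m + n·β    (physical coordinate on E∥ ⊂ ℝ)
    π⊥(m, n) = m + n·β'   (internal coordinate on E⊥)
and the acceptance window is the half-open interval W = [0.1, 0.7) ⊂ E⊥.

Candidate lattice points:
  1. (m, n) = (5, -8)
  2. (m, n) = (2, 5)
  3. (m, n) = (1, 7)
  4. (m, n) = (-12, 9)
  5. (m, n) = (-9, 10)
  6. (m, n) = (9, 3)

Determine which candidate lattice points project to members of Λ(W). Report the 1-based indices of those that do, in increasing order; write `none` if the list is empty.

none

Numerically β ≈ 4.2361 and β' = −1/β ≈ -0.2361.
#1 (5,-8): internal coord 5 + (-8)·β' = +6.8885; +6.8885 ∉ [0.1, 0.7) → out
#2 (2,5): internal coord 2 + (5)·β' = +0.8197; +0.8197 ∉ [0.1, 0.7) → out
#3 (1,7): internal coord 1 + (7)·β' = -0.6525; -0.6525 ∉ [0.1, 0.7) → out
#4 (-12,9): internal coord -12 + (9)·β' = -14.1246; -14.1246 ∉ [0.1, 0.7) → out
#5 (-9,10): internal coord -9 + (10)·β' = -11.3607; -11.3607 ∉ [0.1, 0.7) → out
#6 (9,3): internal coord 9 + (3)·β' = +8.2918; +8.2918 ∉ [0.1, 0.7) → out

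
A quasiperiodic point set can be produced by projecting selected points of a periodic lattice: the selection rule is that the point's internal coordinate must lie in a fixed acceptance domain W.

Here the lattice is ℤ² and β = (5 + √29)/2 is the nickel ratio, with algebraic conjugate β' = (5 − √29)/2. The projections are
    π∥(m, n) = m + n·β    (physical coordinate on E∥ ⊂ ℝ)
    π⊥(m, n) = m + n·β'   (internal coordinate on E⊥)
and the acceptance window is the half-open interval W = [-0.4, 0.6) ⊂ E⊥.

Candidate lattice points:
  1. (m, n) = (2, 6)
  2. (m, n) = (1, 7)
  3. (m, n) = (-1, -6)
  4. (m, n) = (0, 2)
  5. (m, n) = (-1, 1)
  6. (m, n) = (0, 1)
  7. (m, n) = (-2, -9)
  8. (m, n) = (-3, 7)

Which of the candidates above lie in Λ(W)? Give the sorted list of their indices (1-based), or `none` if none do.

Numerically β ≈ 5.192582 and β' = −1/β ≈ -0.192582.
[1] lift (2,6): star map gives 0.844506; window check -0.4 ≤ 0.844506 < 0.6 is false → out
[2] lift (1,7): star map gives -0.348077; window check -0.4 ≤ -0.348077 < 0.6 is true → IN Λ
[3] lift (-1,-6): star map gives 0.155494; window check -0.4 ≤ 0.155494 < 0.6 is true → IN Λ
[4] lift (0,2): star map gives -0.385165; window check -0.4 ≤ -0.385165 < 0.6 is true → IN Λ
[5] lift (-1,1): star map gives -1.192582; window check -0.4 ≤ -1.192582 < 0.6 is false → out
[6] lift (0,1): star map gives -0.192582; window check -0.4 ≤ -0.192582 < 0.6 is true → IN Λ
[7] lift (-2,-9): star map gives -0.266758; window check -0.4 ≤ -0.266758 < 0.6 is true → IN Λ
[8] lift (-3,7): star map gives -4.348077; window check -0.4 ≤ -4.348077 < 0.6 is false → out

2, 3, 4, 6, 7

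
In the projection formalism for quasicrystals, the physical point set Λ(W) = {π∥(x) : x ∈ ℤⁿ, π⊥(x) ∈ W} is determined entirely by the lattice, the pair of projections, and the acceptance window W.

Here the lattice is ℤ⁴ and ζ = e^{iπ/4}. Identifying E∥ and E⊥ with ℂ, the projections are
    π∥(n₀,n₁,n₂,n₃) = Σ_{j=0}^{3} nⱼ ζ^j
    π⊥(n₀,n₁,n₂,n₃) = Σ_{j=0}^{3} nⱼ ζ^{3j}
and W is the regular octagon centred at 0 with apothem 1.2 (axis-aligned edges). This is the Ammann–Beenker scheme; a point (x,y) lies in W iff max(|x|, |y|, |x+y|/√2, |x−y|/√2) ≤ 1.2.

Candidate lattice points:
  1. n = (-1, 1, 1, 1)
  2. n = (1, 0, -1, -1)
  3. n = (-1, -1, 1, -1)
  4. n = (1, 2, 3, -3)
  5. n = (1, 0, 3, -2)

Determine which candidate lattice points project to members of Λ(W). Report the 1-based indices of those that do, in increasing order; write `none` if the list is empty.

π⊥(n) = n₀ + n₁ζ³ + n₂ζ⁶ + n₃ζ⁹ where ζ = e^{iπ/4}.
#1 (-1, 1, 1, 1): internal (-1.0000, 0.4142); octagon support 1.0000 vs apothem 1.2 → ∈ W
#2 (1, 0, -1, -1): internal (0.2929, 0.2929); octagon support 0.4142 vs apothem 1.2 → ∈ W
#3 (-1, -1, 1, -1): internal (-1.0000, -2.4142); octagon support 2.4142 vs apothem 1.2 → ∉ W
#4 (1, 2, 3, -3): internal (-2.5355, -3.7071); octagon support 4.4142 vs apothem 1.2 → ∉ W
#5 (1, 0, 3, -2): internal (-0.4142, -4.4142); octagon support 4.4142 vs apothem 1.2 → ∉ W

1, 2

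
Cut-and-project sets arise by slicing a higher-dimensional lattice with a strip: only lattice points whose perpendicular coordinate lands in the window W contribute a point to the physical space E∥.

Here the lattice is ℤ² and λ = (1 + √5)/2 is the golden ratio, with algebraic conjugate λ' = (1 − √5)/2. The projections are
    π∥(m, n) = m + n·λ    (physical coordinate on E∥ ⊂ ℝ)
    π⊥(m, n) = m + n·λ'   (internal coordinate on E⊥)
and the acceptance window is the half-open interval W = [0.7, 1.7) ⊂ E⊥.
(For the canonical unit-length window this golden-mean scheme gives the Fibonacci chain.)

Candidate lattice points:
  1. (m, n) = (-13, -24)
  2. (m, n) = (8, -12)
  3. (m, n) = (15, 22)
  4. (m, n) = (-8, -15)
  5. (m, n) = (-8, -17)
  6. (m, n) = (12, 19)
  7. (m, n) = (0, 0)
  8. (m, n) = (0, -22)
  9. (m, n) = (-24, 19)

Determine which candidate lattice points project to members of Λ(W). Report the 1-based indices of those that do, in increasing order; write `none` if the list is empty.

3, 4

λ' = (1−√5)/2 ≈ -0.618034.
[1] lift (-13,-24): star map gives 1.832816; window check 0.7 ≤ 1.832816 < 1.7 is false → out
[2] lift (8,-12): star map gives 15.416408; window check 0.7 ≤ 15.416408 < 1.7 is false → out
[3] lift (15,22): star map gives 1.403252; window check 0.7 ≤ 1.403252 < 1.7 is true → IN Λ
[4] lift (-8,-15): star map gives 1.270510; window check 0.7 ≤ 1.270510 < 1.7 is true → IN Λ
[5] lift (-8,-17): star map gives 2.506578; window check 0.7 ≤ 2.506578 < 1.7 is false → out
[6] lift (12,19): star map gives 0.257354; window check 0.7 ≤ 0.257354 < 1.7 is false → out
[7] lift (0,0): star map gives 0.000000; window check 0.7 ≤ 0.000000 < 1.7 is false → out
[8] lift (0,-22): star map gives 13.596748; window check 0.7 ≤ 13.596748 < 1.7 is false → out
[9] lift (-24,19): star map gives -35.742646; window check 0.7 ≤ -35.742646 < 1.7 is false → out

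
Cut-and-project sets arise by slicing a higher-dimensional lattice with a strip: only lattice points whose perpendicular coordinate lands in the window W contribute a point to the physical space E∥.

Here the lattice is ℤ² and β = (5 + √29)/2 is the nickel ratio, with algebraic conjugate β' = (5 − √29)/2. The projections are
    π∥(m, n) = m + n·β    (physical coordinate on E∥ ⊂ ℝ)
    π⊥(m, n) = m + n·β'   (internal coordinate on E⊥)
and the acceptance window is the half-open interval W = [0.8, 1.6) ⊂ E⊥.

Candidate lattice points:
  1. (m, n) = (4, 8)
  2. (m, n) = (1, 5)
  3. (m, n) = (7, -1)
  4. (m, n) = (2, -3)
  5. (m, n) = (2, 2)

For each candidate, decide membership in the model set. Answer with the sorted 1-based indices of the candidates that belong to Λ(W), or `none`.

Compute β' = (5−√29)/2 = -0.1926, so π⊥(m,n) = m -0.1926·n.
candidate 1: (m,n)=(4,8) → π∥ = 4+8·β ≈ 45.5407, π⊥ = 4+8·β' ≈ 2.4593 ∉ [0.8, 1.6) ⇒ out
candidate 2: (m,n)=(1,5) → π∥ = 1+5·β ≈ 26.9629, π⊥ = 1+5·β' ≈ 0.0371 ∉ [0.8, 1.6) ⇒ out
candidate 3: (m,n)=(7,-1) → π∥ = 7-1·β ≈ 1.8074, π⊥ = 7-1·β' ≈ 7.1926 ∉ [0.8, 1.6) ⇒ out
candidate 4: (m,n)=(2,-3) → π∥ = 2-3·β ≈ -13.5777, π⊥ = 2-3·β' ≈ 2.5777 ∉ [0.8, 1.6) ⇒ out
candidate 5: (m,n)=(2,2) → π∥ = 2+2·β ≈ 12.3852, π⊥ = 2+2·β' ≈ 1.6148 ∉ [0.8, 1.6) ⇒ out

none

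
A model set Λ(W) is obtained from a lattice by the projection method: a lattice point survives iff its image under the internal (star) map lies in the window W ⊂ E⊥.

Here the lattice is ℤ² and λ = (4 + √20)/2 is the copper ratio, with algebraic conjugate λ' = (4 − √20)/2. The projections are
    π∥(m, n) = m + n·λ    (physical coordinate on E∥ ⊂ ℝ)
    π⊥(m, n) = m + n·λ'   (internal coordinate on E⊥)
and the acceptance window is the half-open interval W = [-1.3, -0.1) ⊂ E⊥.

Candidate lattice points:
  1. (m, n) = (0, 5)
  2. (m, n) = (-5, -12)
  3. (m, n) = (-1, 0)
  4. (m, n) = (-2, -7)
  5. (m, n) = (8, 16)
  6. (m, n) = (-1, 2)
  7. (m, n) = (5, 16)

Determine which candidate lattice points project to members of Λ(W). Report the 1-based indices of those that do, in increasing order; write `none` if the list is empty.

λ' = (4−√20)/2 ≈ -0.2361.
#1 (0,5): internal coord 0 + (5)·λ' = -1.1803; -1.1803 ∈ [-1.3, -0.1) → IN Λ
#2 (-5,-12): internal coord -5 + (-12)·λ' = -2.1672; -2.1672 ∉ [-1.3, -0.1) → out
#3 (-1,0): internal coord -1 + (0)·λ' = -1.0000; -1.0000 ∈ [-1.3, -0.1) → IN Λ
#4 (-2,-7): internal coord -2 + (-7)·λ' = -0.3475; -0.3475 ∈ [-1.3, -0.1) → IN Λ
#5 (8,16): internal coord 8 + (16)·λ' = +4.2229; +4.2229 ∉ [-1.3, -0.1) → out
#6 (-1,2): internal coord -1 + (2)·λ' = -1.4721; -1.4721 ∉ [-1.3, -0.1) → out
#7 (5,16): internal coord 5 + (16)·λ' = +1.2229; +1.2229 ∉ [-1.3, -0.1) → out

1, 3, 4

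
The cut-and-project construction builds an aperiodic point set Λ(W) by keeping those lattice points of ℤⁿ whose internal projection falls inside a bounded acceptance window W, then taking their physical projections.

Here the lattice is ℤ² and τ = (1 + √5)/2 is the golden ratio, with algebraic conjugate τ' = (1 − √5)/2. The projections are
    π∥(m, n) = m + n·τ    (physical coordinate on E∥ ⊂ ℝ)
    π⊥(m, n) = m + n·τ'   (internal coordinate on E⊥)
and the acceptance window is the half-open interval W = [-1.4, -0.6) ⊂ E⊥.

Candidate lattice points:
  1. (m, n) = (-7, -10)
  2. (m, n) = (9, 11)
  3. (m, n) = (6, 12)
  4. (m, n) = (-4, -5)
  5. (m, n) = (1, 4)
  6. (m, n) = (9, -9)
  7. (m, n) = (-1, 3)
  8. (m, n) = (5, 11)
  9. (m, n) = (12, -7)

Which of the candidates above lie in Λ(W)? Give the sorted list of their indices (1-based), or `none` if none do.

Numerically τ ≈ 1.61803 and τ' = −1/τ ≈ -0.61803.
candidate 1: (m,n)=(-7,-10) → π∥ = -7-10·τ ≈ -23.18034, π⊥ = -7-10·τ' ≈ -0.81966 ∈ [-1.4, -0.6) ⇒ IN Λ
candidate 2: (m,n)=(9,11) → π∥ = 9+11·τ ≈ 26.79837, π⊥ = 9+11·τ' ≈ 2.20163 ∉ [-1.4, -0.6) ⇒ out
candidate 3: (m,n)=(6,12) → π∥ = 6+12·τ ≈ 25.41641, π⊥ = 6+12·τ' ≈ -1.41641 ∉ [-1.4, -0.6) ⇒ out
candidate 4: (m,n)=(-4,-5) → π∥ = -4-5·τ ≈ -12.09017, π⊥ = -4-5·τ' ≈ -0.90983 ∈ [-1.4, -0.6) ⇒ IN Λ
candidate 5: (m,n)=(1,4) → π∥ = 1+4·τ ≈ 7.47214, π⊥ = 1+4·τ' ≈ -1.47214 ∉ [-1.4, -0.6) ⇒ out
candidate 6: (m,n)=(9,-9) → π∥ = 9-9·τ ≈ -5.56231, π⊥ = 9-9·τ' ≈ 14.56231 ∉ [-1.4, -0.6) ⇒ out
candidate 7: (m,n)=(-1,3) → π∥ = -1+3·τ ≈ 3.85410, π⊥ = -1+3·τ' ≈ -2.85410 ∉ [-1.4, -0.6) ⇒ out
candidate 8: (m,n)=(5,11) → π∥ = 5+11·τ ≈ 22.79837, π⊥ = 5+11·τ' ≈ -1.79837 ∉ [-1.4, -0.6) ⇒ out
candidate 9: (m,n)=(12,-7) → π∥ = 12-7·τ ≈ 0.67376, π⊥ = 12-7·τ' ≈ 16.32624 ∉ [-1.4, -0.6) ⇒ out

1, 4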